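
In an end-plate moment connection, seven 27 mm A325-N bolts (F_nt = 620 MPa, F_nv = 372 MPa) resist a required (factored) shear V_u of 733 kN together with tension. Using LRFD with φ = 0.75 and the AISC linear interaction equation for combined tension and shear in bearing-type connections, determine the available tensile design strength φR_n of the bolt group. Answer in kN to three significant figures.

A_b = π·27²/4 = 572.6 mm²; f_rv = 733 × 1000 / (7 × 572.6) = 182.9 MPa.
F'_nt = 1.3 F_nt − (F_nt / φF_nv) f_rv = 1.3·620 − (620/(0.75·372))·182.9 = 399.6 MPa, capped at F_nt → F'_nt = 399.6 MPa.
R_n = F'_nt · A_b · n = 399.6 × 572.6 × 7 / 1000 = 1601 kN.
Design strength φR_n = 0.75 × 1601 = 1200 kN.

1200 kN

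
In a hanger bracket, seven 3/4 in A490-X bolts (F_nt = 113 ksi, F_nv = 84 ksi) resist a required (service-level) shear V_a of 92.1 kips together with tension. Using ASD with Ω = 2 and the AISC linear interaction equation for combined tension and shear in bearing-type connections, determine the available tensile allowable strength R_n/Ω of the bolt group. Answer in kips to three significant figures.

A_b = π·0.75²/4 = 0.4418 in²; f_rv = 92.1 / (7 × 0.4418) = 29.78 ksi.
F'_nt = 1.3 F_nt − (Ω F_nt / F_nv) f_rv = 1.3·113 − (2·113/84)·29.78 = 66.77 ksi, capped at F_nt → F'_nt = 66.77 ksi.
R_n = F'_nt · A_b · n = 66.77 × 0.4418 × 7 = 206.5 kips.
Allowable strength R_n/Ω = 206.5 / 2 = 103 kips.

103 kips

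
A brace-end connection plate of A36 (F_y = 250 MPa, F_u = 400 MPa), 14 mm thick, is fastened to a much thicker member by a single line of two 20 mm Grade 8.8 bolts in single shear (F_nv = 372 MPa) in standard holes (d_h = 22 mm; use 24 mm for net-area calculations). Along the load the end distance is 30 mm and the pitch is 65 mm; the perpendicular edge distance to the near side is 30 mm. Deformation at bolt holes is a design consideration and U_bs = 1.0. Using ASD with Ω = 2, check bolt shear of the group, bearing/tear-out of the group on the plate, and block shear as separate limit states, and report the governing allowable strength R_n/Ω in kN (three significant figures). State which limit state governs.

117 kN (bolt shear governs)

Bolt shear: A_b = π·20²/4 = 314.2 mm²; R_n = 372 × 314.2 × 2 × 1 / 1000 = 233.7 kN → 233.7 / 2 = 117 kN.
Bearing: edge l_c = 19, r_n = 127.7 kN; interior l_c = 43, r_n = 268.8 kN; R_n = 127.7 + 1·268.8 = 396.5 kN → 198 kN.
Block shear: A_gv = 1330, A_nv = 826, A_nt = 252 mm²; R_n = min(0.6F_uA_nv, 0.6F_yA_gv) + U_bs·F_u·A_nt = 299 kN → 150 kN.
Bolt shear governs: 117 kN.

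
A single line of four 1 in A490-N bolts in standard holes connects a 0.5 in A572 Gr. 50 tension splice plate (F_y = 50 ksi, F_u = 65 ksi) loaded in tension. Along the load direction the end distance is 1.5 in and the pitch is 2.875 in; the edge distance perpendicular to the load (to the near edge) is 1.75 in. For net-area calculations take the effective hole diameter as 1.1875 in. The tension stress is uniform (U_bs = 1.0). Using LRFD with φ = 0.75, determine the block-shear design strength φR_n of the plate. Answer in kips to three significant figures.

Shear plane L_v = 1.5 + 3·2.875 = 10.12 in; A_gv = 10.12 × 0.5 = 5.062 in².
A_nv = (10.12 − 3.5·1.1875) × 0.5 = 2.984 in².
A_nt = (1.75 − 0.5·1.1875) × 0.5 = 0.5781 in².
0.6 F_u A_nv = 116.4 kips; 0.6 F_y A_gv = 151.9 kips → shear rupture governs the shear term.
R_n = 116.4 + 1.0 × 65 × 0.5781 = 154 kips.
Design strength φR_n = 0.75 × 154 = 115 kips.

115 kips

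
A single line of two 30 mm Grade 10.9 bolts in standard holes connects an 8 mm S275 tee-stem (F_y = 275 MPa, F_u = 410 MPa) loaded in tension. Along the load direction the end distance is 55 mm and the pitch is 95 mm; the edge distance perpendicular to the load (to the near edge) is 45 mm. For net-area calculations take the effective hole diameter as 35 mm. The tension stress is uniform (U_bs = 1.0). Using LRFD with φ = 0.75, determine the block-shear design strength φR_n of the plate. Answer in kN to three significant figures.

Shear plane L_v = 55 + 1·95 = 150 mm; A_gv = 150 × 8 = 1200 mm².
A_nv = (150 − 1.5·35) × 8 = 780 mm².
A_nt = (45 − 0.5·35) × 8 = 220 mm².
0.6 F_u A_nv = 191.9 kN; 0.6 F_y A_gv = 198 kN → shear rupture governs the shear term.
R_n = 191.9 + 1.0 × 410 × 220 / 1000 = 282.1 kN.
Design strength φR_n = 0.75 × 282.1 = 212 kN.

212 kN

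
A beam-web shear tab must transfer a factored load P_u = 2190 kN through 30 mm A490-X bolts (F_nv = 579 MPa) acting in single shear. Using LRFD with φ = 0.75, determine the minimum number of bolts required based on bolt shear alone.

A_b = π·30²/4 = 706.9 mm².
Per-bolt design strength φR_n = 0.75 × 579 × 706.9 × 1 / 1000 = 307 kN.
n ≥ 2190 / 307 = 7.135 → use 8 bolts.

8 bolts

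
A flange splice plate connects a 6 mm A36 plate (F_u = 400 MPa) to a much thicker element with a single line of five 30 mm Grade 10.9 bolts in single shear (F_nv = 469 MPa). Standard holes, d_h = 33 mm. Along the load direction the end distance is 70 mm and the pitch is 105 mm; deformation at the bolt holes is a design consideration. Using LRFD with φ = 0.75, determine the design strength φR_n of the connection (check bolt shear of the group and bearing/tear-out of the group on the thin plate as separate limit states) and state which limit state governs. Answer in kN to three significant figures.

Bolt shear: A_b = π·30²/4 = 706.9 mm²; R_n = 469 × 706.9 × 5 × 1 / 1000 = 1658 kN → 0.75 × 1658 = 1240 kN.
Bearing (1.2 l_c t F_u ≤ 2.4 d t F_u): upper limit = 2.4·30·6·400 / 1000 = 172.8 kN.
  Edge l_c = 70 − 33/2 = 53.5 → r_n = 154.1 kN; interior l_c = 105 − 33 = 72 → r_n = 172.8 kN.
  R_n,bearing = 1·154.1 + 4·172.8 = 845.3 kN → 0.75 × 845.3 = 634 kN.
Bearing governs: 634 kN.

634 kN (bearing governs)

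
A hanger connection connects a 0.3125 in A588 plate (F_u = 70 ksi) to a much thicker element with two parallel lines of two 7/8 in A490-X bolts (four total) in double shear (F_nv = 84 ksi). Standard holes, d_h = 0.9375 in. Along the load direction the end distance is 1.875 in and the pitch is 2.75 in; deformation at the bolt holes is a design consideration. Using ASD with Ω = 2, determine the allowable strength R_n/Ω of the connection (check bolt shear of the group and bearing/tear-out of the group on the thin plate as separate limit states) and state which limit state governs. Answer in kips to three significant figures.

82.9 kips (bearing governs)

Bolt shear: A_b = π·0.875²/4 = 0.6013 in²; R_n = 84 × 0.6013 × 4 × 2 = 404.1 kips → 404.1 / 2 = 202 kips.
Bearing (1.2 l_c t F_u ≤ 2.4 d t F_u): upper limit = 2.4·0.875·0.3125·70 = 45.94 kips.
  Edge l_c = 1.875 − 0.9375/2 = 1.406 → r_n = 36.91 kips; interior l_c = 2.75 − 0.9375 = 1.812 → r_n = 45.94 kips.
  R_n,bearing = 2·36.91 + 2·45.94 = 165.7 kips → 165.7 / 2 = 82.9 kips.
Bearing governs: 82.9 kips.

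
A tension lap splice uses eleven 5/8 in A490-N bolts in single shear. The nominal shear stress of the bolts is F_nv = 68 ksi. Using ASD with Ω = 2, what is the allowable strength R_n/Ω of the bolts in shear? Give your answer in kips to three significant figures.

115 kips

A_b = π × 0.625² / 4 = 0.3068 in².
R_n = F_nv · A_b · n · n_s = 68 × 0.3068 × 11 × 1 = 229.5 kips.
Allowable strength R_n/Ω = 229.5 / 2 = 115 kips.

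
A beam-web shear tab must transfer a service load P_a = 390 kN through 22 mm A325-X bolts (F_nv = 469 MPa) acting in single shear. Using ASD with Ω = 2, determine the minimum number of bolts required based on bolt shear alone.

5 bolts

A_b = π·22²/4 = 380.1 mm².
Per-bolt allowable strength R_n/Ω = 469 × 380.1 × 1 / 1000 / 2 = 89.14 kN.
n ≥ 390 / 89.14 = 4.375 → use 5 bolts.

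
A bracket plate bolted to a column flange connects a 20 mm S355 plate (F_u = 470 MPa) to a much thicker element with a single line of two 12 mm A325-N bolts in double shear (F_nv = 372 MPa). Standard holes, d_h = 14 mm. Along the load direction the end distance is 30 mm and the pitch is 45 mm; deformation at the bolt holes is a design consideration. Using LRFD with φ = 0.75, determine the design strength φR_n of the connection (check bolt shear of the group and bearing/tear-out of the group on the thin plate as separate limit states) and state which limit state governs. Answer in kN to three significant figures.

Bolt shear: A_b = π·12²/4 = 113.1 mm²; R_n = 372 × 113.1 × 2 × 2 / 1000 = 168.3 kN → 0.75 × 168.3 = 126 kN.
Bearing (1.2 l_c t F_u ≤ 2.4 d t F_u): upper limit = 2.4·12·20·470 / 1000 = 270.7 kN.
  Edge l_c = 30 − 14/2 = 23 → r_n = 259.4 kN; interior l_c = 45 − 14 = 31 → r_n = 270.7 kN.
  R_n,bearing = 1·259.4 + 1·270.7 = 530.2 kN → 0.75 × 530.2 = 398 kN.
Bolt shear governs: 126 kN.

126 kN (bolt shear governs)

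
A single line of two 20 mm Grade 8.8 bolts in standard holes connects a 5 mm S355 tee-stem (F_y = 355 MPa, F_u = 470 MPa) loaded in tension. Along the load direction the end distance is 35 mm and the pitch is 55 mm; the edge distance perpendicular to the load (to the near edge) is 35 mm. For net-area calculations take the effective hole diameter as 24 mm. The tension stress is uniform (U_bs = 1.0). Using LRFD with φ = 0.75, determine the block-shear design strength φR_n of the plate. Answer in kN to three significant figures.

97.6 kN

Shear plane L_v = 35 + 1·55 = 90 mm; A_gv = 90 × 5 = 450 mm².
A_nv = (90 − 1.5·24) × 5 = 270 mm².
A_nt = (35 − 0.5·24) × 5 = 115 mm².
0.6 F_u A_nv = 76.14 kN; 0.6 F_y A_gv = 95.85 kN → shear rupture governs the shear term.
R_n = 76.14 + 1.0 × 470 × 115 / 1000 = 130.2 kN.
Design strength φR_n = 0.75 × 130.2 = 97.6 kN.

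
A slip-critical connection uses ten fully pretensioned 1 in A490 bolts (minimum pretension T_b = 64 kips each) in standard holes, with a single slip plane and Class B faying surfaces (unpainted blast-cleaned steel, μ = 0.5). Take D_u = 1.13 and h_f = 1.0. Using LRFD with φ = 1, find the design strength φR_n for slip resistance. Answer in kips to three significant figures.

R_n = μ · D_u · h_f · T_b · n_s · n_b = 0.5 × 1.13 × 1.0 × 64 × 1 × 10 = 361.6 kips.
Design strength φR_n = 1 × 361.6 = 362 kips.

362 kips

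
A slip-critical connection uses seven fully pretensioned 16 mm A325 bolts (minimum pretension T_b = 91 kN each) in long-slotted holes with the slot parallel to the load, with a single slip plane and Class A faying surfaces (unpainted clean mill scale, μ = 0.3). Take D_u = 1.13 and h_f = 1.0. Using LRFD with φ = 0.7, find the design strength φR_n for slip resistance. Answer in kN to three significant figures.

R_n = μ · D_u · h_f · T_b · n_s · n_b = 0.3 × 1.13 × 1.0 × 91 × 1 × 7 = 215.9 kN.
Design strength φR_n = 0.7 × 215.9 = 151 kN.

151 kN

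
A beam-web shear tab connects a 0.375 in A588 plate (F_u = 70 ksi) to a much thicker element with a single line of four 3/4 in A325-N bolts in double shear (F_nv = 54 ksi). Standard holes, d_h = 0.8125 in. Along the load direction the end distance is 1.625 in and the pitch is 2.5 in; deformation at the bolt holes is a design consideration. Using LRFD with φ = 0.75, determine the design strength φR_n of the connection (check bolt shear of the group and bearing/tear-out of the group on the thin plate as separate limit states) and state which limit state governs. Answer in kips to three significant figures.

Bolt shear: A_b = π·0.75²/4 = 0.4418 in²; R_n = 54 × 0.4418 × 4 × 2 = 190.9 kips → 0.75 × 190.9 = 143 kips.
Bearing (1.2 l_c t F_u ≤ 2.4 d t F_u): upper limit = 2.4·0.75·0.375·70 = 47.25 kips.
  Edge l_c = 1.625 − 0.8125/2 = 1.219 → r_n = 38.39 kips; interior l_c = 2.5 − 0.8125 = 1.688 → r_n = 47.25 kips.
  R_n,bearing = 1·38.39 + 3·47.25 = 180.1 kips → 0.75 × 180.1 = 135 kips.
Bearing governs: 135 kips.

135 kips (bearing governs)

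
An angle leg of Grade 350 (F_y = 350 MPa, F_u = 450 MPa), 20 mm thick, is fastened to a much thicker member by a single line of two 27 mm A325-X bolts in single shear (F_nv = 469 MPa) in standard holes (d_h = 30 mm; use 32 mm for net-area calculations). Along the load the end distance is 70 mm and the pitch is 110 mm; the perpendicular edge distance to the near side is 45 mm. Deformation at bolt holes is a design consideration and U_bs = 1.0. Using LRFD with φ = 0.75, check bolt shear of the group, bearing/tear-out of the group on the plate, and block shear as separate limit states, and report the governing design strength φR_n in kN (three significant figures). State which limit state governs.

403 kN (bolt shear governs)

Bolt shear: A_b = π·27²/4 = 572.6 mm²; R_n = 469 × 572.6 × 2 × 1 / 1000 = 537.1 kN → 0.75 × 537.1 = 403 kN.
Bearing: edge l_c = 55, r_n = 583.2 kN; interior l_c = 80, r_n = 583.2 kN; R_n = 583.2 + 1·583.2 = 1166 kN → 875 kN.
Block shear: A_gv = 3600, A_nv = 2640, A_nt = 580 mm²; R_n = min(0.6F_uA_nv, 0.6F_yA_gv) + U_bs·F_u·A_nt = 973.8 kN → 730 kN.
Bolt shear governs: 403 kN.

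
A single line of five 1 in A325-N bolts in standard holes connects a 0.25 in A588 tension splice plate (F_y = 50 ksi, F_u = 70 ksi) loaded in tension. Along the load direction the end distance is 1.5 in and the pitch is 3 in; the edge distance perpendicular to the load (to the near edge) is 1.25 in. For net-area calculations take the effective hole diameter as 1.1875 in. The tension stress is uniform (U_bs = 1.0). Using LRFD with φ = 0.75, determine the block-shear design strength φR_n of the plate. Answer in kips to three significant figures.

Shear plane L_v = 1.5 + 4·3 = 13.5 in; A_gv = 13.5 × 0.25 = 3.375 in².
A_nv = (13.5 − 4.5·1.1875) × 0.25 = 2.039 in².
A_nt = (1.25 − 0.5·1.1875) × 0.25 = 0.1641 in².
0.6 F_u A_nv = 85.64 kips; 0.6 F_y A_gv = 101.2 kips → shear rupture governs the shear term.
R_n = 85.64 + 1.0 × 70 × 0.1641 = 97.12 kips.
Design strength φR_n = 0.75 × 97.12 = 72.8 kips.

72.8 kips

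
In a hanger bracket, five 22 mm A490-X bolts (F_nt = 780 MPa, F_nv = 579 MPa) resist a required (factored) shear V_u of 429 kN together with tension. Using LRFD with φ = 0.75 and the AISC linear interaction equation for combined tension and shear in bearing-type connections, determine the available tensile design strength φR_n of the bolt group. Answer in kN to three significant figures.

A_b = π·22²/4 = 380.1 mm²; f_rv = 429 × 1000 / (5 × 380.1) = 225.7 MPa.
F'_nt = 1.3 F_nt − (F_nt / φF_nv) f_rv = 1.3·780 − (780/(0.75·579))·225.7 = 608.6 MPa, capped at F_nt → F'_nt = 608.6 MPa.
R_n = F'_nt · A_b · n = 608.6 × 380.1 × 5 / 1000 = 1157 kN.
Design strength φR_n = 0.75 × 1157 = 868 kN.

868 kN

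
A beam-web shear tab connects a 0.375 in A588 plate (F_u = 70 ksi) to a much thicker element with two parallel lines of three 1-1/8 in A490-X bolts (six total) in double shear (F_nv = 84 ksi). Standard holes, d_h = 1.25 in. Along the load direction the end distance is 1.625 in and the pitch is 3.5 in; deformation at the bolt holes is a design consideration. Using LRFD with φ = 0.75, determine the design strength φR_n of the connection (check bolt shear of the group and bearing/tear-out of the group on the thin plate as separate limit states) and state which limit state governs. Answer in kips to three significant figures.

Bolt shear: A_b = π·1.125²/4 = 0.994 in²; R_n = 84 × 0.994 × 6 × 2 = 1002 kips → 0.75 × 1002 = 751 kips.
Bearing (1.2 l_c t F_u ≤ 2.4 d t F_u): upper limit = 2.4·1.125·0.375·70 = 70.88 kips.
  Edge l_c = 1.625 − 1.25/2 = 1 → r_n = 31.5 kips; interior l_c = 3.5 − 1.25 = 2.25 → r_n = 70.88 kips.
  R_n,bearing = 2·31.5 + 4·70.88 = 346.5 kips → 0.75 × 346.5 = 260 kips.
Bearing governs: 260 kips.

260 kips (bearing governs)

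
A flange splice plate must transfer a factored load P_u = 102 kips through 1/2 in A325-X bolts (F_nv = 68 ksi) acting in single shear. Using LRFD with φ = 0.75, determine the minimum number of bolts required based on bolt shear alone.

11 bolts

A_b = π·0.5²/4 = 0.1963 in².
Per-bolt design strength φR_n = 0.75 × 68 × 0.1963 × 1 = 10.01 kips.
n ≥ 102 / 10.01 = 10.19 → use 11 bolts.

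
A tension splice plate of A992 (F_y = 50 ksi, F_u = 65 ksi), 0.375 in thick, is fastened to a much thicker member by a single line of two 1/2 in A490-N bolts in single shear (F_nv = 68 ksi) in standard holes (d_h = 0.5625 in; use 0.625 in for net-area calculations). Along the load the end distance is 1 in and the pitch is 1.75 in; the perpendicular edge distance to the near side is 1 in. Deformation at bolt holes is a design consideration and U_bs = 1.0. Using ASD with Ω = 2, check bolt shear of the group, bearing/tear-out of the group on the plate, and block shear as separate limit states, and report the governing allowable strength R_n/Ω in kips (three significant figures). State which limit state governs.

13.4 kips (bolt shear governs)

Bolt shear: A_b = π·0.5²/4 = 0.1963 in²; R_n = 68 × 0.1963 × 2 × 1 = 26.7 kips → 26.7 / 2 = 13.4 kips.
Bearing: edge l_c = 0.7188, r_n = 21.02 kips; interior l_c = 1.188, r_n = 29.25 kips; R_n = 21.02 + 1·29.25 = 50.27 kips → 25.1 kips.
Block shear: A_gv = 1.031, A_nv = 0.6797, A_nt = 0.2578 in²; R_n = min(0.6F_uA_nv, 0.6F_yA_gv) + U_bs·F_u·A_nt = 43.27 kips → 21.6 kips.
Bolt shear governs: 13.4 kips.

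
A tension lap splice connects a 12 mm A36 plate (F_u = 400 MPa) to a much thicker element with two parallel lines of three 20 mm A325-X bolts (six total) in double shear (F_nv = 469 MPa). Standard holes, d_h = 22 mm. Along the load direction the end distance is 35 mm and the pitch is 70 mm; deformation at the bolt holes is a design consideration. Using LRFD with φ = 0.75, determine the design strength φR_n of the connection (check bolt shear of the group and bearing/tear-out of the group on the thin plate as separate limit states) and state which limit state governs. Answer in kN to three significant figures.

899 kN (bearing governs)

Bolt shear: A_b = π·20²/4 = 314.2 mm²; R_n = 469 × 314.2 × 6 × 2 / 1000 = 1768 kN → 0.75 × 1768 = 1330 kN.
Bearing (1.2 l_c t F_u ≤ 2.4 d t F_u): upper limit = 2.4·20·12·400 / 1000 = 230.4 kN.
  Edge l_c = 35 − 22/2 = 24 → r_n = 138.2 kN; interior l_c = 70 − 22 = 48 → r_n = 230.4 kN.
  R_n,bearing = 2·138.2 + 4·230.4 = 1198 kN → 0.75 × 1198 = 899 kN.
Bearing governs: 899 kN.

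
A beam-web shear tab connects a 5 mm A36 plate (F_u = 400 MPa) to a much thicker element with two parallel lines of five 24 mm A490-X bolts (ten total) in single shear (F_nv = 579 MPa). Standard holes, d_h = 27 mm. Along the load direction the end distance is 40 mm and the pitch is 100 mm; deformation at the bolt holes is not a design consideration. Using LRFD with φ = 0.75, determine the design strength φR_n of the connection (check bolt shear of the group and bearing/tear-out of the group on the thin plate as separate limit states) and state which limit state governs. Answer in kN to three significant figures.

Bolt shear: A_b = π·24²/4 = 452.4 mm²; R_n = 579 × 452.4 × 10 × 1 / 1000 = 2619 kN → 0.75 × 2619 = 1960 kN.
Bearing (1.5 l_c t F_u ≤ 3.0 d t F_u): upper limit = 3.0·24·5·400 / 1000 = 144 kN.
  Edge l_c = 40 − 27/2 = 26.5 → r_n = 79.5 kN; interior l_c = 100 − 27 = 73 → r_n = 144 kN.
  R_n,bearing = 2·79.5 + 8·144 = 1311 kN → 0.75 × 1311 = 983 kN.
Bearing governs: 983 kN.

983 kN (bearing governs)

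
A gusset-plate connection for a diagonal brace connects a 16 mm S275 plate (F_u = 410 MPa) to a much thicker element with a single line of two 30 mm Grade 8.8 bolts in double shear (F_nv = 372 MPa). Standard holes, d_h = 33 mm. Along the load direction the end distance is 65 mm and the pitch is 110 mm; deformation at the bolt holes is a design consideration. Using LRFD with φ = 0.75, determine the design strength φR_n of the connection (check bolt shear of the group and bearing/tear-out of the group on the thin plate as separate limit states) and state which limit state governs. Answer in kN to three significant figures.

641 kN (bearing governs)

Bolt shear: A_b = π·30²/4 = 706.9 mm²; R_n = 372 × 706.9 × 2 × 2 / 1000 = 1052 kN → 0.75 × 1052 = 789 kN.
Bearing (1.2 l_c t F_u ≤ 2.4 d t F_u): upper limit = 2.4·30·16·410 / 1000 = 472.3 kN.
  Edge l_c = 65 − 33/2 = 48.5 → r_n = 381.8 kN; interior l_c = 110 − 33 = 77 → r_n = 472.3 kN.
  R_n,bearing = 1·381.8 + 1·472.3 = 854.1 kN → 0.75 × 854.1 = 641 kN.
Bearing governs: 641 kN.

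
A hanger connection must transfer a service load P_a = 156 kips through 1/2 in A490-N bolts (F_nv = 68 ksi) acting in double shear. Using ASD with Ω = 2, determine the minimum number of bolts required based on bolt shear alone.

12 bolts

A_b = π·0.5²/4 = 0.1963 in².
Per-bolt allowable strength R_n/Ω = 68 × 0.1963 × 2 / 2 = 13.35 kips.
n ≥ 156 / 13.35 = 11.68 → use 12 bolts.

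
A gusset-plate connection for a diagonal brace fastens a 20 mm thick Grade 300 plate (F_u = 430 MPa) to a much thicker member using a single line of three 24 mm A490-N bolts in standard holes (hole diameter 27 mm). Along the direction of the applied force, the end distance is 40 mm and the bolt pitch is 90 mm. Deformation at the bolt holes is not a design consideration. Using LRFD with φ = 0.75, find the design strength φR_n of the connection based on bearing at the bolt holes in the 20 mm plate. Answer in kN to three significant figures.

1190 kN

Per bolt r_n = 1.5 l_c t F_u ≤ 3.0 d t F_u; upper limit = 3.0 × 24 × 20 × 430 / 1000 = 619.2 kN.
Edge bolt: l_c = 40 − 27/2 = 26.5 mm → 1.5 × 26.5 × 20 × 430 / 1000 = 341.9 → r_n = 341.9 kN.
Interior bolts: l_c = 90 − 27 = 63 mm → 1.5 × 63 × 20 × 430 / 1000 = 812.7 → r_n = 619.2 kN.
R_n = 1 × 341.9 + 2 × 619.2 = 1580 kN.
Design strength φR_n = 0.75 × 1580 = 1190 kN.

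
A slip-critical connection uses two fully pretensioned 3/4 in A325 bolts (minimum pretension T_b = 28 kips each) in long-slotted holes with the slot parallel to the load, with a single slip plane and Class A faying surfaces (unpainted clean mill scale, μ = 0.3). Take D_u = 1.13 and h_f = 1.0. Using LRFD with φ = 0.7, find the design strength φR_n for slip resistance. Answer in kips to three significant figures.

R_n = μ · D_u · h_f · T_b · n_s · n_b = 0.3 × 1.13 × 1.0 × 28 × 1 × 2 = 18.98 kips.
Design strength φR_n = 0.7 × 18.98 = 13.3 kips.

13.3 kips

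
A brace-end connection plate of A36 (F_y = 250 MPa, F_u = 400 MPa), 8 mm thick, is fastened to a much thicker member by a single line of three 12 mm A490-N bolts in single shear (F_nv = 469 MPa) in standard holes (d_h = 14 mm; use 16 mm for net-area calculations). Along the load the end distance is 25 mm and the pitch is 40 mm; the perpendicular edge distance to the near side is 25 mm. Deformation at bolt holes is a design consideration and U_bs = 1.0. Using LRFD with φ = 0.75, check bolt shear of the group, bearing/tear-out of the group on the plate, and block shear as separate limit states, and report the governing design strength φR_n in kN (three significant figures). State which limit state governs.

119 kN (bolt shear governs)

Bolt shear: A_b = π·12²/4 = 113.1 mm²; R_n = 469 × 113.1 × 3 × 1 / 1000 = 159.1 kN → 0.75 × 159.1 = 119 kN.
Bearing: edge l_c = 18, r_n = 69.12 kN; interior l_c = 26, r_n = 92.16 kN; R_n = 69.12 + 2·92.16 = 253.4 kN → 190 kN.
Block shear: A_gv = 840, A_nv = 520, A_nt = 136 mm²; R_n = min(0.6F_uA_nv, 0.6F_yA_gv) + U_bs·F_u·A_nt = 179.2 kN → 134 kN.
Bolt shear governs: 119 kN.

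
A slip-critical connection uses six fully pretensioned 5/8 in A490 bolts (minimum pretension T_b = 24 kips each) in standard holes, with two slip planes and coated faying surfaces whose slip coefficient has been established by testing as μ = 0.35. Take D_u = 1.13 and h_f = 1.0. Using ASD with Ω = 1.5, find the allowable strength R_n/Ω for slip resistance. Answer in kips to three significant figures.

75.9 kips

R_n = μ · D_u · h_f · T_b · n_s · n_b = 0.35 × 1.13 × 1.0 × 24 × 2 × 6 = 113.9 kips.
Allowable strength R_n/Ω = 113.9 / 1.5 = 75.9 kips.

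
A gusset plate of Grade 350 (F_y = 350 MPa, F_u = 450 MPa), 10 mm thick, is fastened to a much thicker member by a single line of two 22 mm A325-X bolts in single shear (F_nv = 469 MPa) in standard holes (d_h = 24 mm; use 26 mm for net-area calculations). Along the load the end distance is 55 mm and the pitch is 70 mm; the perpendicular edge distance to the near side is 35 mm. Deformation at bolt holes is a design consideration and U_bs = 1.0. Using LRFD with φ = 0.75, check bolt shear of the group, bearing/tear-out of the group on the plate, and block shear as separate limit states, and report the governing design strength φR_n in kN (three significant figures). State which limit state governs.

248 kN (block shear governs)

Bolt shear: A_b = π·22²/4 = 380.1 mm²; R_n = 469 × 380.1 × 2 × 1 / 1000 = 356.6 kN → 0.75 × 356.6 = 267 kN.
Bearing: edge l_c = 43, r_n = 232.2 kN; interior l_c = 46, r_n = 237.6 kN; R_n = 232.2 + 1·237.6 = 469.8 kN → 352 kN.
Block shear: A_gv = 1250, A_nv = 860, A_nt = 220 mm²; R_n = min(0.6F_uA_nv, 0.6F_yA_gv) + U_bs·F_u·A_nt = 331.2 kN → 248 kN.
Block shear governs: 248 kN.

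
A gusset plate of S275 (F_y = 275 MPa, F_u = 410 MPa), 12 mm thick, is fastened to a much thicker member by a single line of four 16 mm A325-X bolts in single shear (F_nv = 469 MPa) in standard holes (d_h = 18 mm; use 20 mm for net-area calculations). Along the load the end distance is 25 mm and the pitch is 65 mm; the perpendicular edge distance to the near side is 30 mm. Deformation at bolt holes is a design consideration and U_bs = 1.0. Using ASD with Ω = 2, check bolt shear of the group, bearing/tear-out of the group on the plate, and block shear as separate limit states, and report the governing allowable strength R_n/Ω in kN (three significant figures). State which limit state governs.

189 kN (bolt shear governs)

Bolt shear: A_b = π·16²/4 = 201.1 mm²; R_n = 469 × 201.1 × 4 × 1 / 1000 = 377.2 kN → 377.2 / 2 = 189 kN.
Bearing: edge l_c = 16, r_n = 94.46 kN; interior l_c = 47, r_n = 188.9 kN; R_n = 94.46 + 3·188.9 = 661.2 kN → 331 kN.
Block shear: A_gv = 2640, A_nv = 1800, A_nt = 240 mm²; R_n = min(0.6F_uA_nv, 0.6F_yA_gv) + U_bs·F_u·A_nt = 534 kN → 267 kN.
Bolt shear governs: 189 kN.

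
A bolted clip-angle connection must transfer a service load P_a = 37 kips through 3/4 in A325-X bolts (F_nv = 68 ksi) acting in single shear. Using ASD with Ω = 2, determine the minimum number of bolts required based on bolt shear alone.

3 bolts

A_b = π·0.75²/4 = 0.4418 in².
Per-bolt allowable strength R_n/Ω = 68 × 0.4418 × 1 / 2 = 15.02 kips.
n ≥ 37 / 15.02 = 2.463 → use 3 bolts.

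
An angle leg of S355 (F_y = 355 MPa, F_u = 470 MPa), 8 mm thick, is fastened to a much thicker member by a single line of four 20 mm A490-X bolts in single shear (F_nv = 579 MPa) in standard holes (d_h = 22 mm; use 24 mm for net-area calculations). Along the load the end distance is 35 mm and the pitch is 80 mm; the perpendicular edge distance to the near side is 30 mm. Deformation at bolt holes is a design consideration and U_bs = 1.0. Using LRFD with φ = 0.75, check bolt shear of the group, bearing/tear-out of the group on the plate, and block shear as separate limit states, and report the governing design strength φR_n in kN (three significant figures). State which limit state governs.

Bolt shear: A_b = π·20²/4 = 314.2 mm²; R_n = 579 × 314.2 × 4 × 1 / 1000 = 727.6 kN → 0.75 × 727.6 = 546 kN.
Bearing: edge l_c = 24, r_n = 108.3 kN; interior l_c = 58, r_n = 180.5 kN; R_n = 108.3 + 3·180.5 = 649.7 kN → 487 kN.
Block shear: A_gv = 2200, A_nv = 1528, A_nt = 144 mm²; R_n = min(0.6F_uA_nv, 0.6F_yA_gv) + U_bs·F_u·A_nt = 498.6 kN → 374 kN.
Block shear governs: 374 kN.

374 kN (block shear governs)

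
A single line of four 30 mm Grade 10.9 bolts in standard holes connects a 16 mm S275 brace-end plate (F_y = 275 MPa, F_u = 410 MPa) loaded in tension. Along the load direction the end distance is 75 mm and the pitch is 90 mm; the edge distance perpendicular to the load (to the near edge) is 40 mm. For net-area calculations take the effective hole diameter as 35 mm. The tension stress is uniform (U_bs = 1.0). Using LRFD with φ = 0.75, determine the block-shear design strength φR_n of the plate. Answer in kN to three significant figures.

Shear plane L_v = 75 + 3·90 = 345 mm; A_gv = 345 × 16 = 5520 mm².
A_nv = (345 − 3.5·35) × 16 = 3560 mm².
A_nt = (40 − 0.5·35) × 16 = 360 mm².
0.6 F_u A_nv = 875.8 kN; 0.6 F_y A_gv = 910.8 kN → shear rupture governs the shear term.
R_n = 875.8 + 1.0 × 410 × 360 / 1000 = 1023 kN.
Design strength φR_n = 0.75 × 1023 = 768 kN.

768 kN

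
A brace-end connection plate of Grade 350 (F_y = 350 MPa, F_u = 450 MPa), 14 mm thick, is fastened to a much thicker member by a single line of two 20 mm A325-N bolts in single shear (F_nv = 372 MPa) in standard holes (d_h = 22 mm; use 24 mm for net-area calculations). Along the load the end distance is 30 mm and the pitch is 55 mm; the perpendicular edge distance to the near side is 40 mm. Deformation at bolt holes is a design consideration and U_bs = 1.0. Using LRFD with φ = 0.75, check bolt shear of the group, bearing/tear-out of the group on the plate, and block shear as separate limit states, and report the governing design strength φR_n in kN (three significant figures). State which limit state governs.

Bolt shear: A_b = π·20²/4 = 314.2 mm²; R_n = 372 × 314.2 × 2 × 1 / 1000 = 233.7 kN → 0.75 × 233.7 = 175 kN.
Bearing: edge l_c = 19, r_n = 143.6 kN; interior l_c = 33, r_n = 249.5 kN; R_n = 143.6 + 1·249.5 = 393.1 kN → 295 kN.
Block shear: A_gv = 1190, A_nv = 686, A_nt = 392 mm²; R_n = min(0.6F_uA_nv, 0.6F_yA_gv) + U_bs·F_u·A_nt = 361.6 kN → 271 kN.
Bolt shear governs: 175 kN.

175 kN (bolt shear governs)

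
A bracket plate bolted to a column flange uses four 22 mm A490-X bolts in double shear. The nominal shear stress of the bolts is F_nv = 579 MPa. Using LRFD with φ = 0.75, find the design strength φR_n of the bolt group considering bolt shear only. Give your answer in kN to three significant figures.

1320 kN

A_b = π × 22² / 4 = 380.1 mm².
R_n = F_nv · A_b · n · n_s = 579 × 380.1 × 4 × 2 / 1000 = 1761 kN.
Design strength φR_n = 0.75 × 1761 = 1320 kN.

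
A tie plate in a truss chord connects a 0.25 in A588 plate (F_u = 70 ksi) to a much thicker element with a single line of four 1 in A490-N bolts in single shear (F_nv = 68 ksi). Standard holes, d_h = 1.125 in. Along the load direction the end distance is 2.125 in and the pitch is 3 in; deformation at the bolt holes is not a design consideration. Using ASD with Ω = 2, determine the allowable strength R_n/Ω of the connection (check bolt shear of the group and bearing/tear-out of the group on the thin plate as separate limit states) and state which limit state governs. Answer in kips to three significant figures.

94.3 kips (bearing governs)

Bolt shear: A_b = π·1²/4 = 0.7854 in²; R_n = 68 × 0.7854 × 4 × 1 = 213.6 kips → 213.6 / 2 = 107 kips.
Bearing (1.5 l_c t F_u ≤ 3.0 d t F_u): upper limit = 3.0·1·0.25·70 = 52.5 kips.
  Edge l_c = 2.125 − 1.125/2 = 1.562 → r_n = 41.02 kips; interior l_c = 3 − 1.125 = 1.875 → r_n = 49.22 kips.
  R_n,bearing = 1·41.02 + 3·49.22 = 188.7 kips → 188.7 / 2 = 94.3 kips.
Bearing governs: 94.3 kips.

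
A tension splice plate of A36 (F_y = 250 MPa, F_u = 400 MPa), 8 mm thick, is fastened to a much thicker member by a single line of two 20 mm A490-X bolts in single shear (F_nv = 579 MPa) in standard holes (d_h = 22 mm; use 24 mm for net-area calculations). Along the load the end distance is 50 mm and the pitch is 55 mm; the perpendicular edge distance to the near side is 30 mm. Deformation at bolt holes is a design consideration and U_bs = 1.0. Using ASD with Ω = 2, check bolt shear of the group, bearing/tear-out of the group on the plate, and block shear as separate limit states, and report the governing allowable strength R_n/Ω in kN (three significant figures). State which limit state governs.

91.8 kN (block shear governs)

Bolt shear: A_b = π·20²/4 = 314.2 mm²; R_n = 579 × 314.2 × 2 × 1 / 1000 = 363.8 kN → 363.8 / 2 = 182 kN.
Bearing: edge l_c = 39, r_n = 149.8 kN; interior l_c = 33, r_n = 126.7 kN; R_n = 149.8 + 1·126.7 = 276.5 kN → 138 kN.
Block shear: A_gv = 840, A_nv = 552, A_nt = 144 mm²; R_n = min(0.6F_uA_nv, 0.6F_yA_gv) + U_bs·F_u·A_nt = 183.6 kN → 91.8 kN.
Block shear governs: 91.8 kN.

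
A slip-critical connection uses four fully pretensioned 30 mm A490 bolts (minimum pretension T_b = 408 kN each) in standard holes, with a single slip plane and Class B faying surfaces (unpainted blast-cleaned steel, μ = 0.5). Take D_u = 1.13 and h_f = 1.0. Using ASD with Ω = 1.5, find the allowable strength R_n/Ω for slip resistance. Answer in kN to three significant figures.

R_n = μ · D_u · h_f · T_b · n_s · n_b = 0.5 × 1.13 × 1.0 × 408 × 1 × 4 = 922.1 kN.
Allowable strength R_n/Ω = 922.1 / 1.5 = 615 kN.

615 kN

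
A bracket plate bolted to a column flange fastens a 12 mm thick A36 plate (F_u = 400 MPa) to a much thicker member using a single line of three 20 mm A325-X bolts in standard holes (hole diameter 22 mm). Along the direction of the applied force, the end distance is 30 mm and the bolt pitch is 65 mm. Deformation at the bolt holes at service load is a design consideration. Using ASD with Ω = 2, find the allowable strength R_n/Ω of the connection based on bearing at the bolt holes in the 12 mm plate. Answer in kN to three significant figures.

Per bolt r_n = 1.2 l_c t F_u ≤ 2.4 d t F_u; upper limit = 2.4 × 20 × 12 × 400 / 1000 = 230.4 kN.
Edge bolt: l_c = 30 − 22/2 = 19 mm → 1.2 × 19 × 12 × 400 / 1000 = 109.4 → r_n = 109.4 kN.
Interior bolts: l_c = 65 − 22 = 43 mm → 1.2 × 43 × 12 × 400 / 1000 = 247.7 → r_n = 230.4 kN.
R_n = 1 × 109.4 + 2 × 230.4 = 570.2 kN.
Allowable strength R_n/Ω = 570.2 / 2 = 285 kN.

285 kN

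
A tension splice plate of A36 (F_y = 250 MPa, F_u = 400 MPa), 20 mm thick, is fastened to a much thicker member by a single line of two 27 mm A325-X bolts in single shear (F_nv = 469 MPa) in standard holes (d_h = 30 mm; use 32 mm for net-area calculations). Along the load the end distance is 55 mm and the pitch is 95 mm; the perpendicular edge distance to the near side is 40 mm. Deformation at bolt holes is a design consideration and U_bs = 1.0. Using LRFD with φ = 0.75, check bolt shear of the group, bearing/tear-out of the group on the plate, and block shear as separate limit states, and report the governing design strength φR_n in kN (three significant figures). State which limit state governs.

403 kN (bolt shear governs)

Bolt shear: A_b = π·27²/4 = 572.6 mm²; R_n = 469 × 572.6 × 2 × 1 / 1000 = 537.1 kN → 0.75 × 537.1 = 403 kN.
Bearing: edge l_c = 40, r_n = 384 kN; interior l_c = 65, r_n = 518.4 kN; R_n = 384 + 1·518.4 = 902.4 kN → 677 kN.
Block shear: A_gv = 3000, A_nv = 2040, A_nt = 480 mm²; R_n = min(0.6F_uA_nv, 0.6F_yA_gv) + U_bs·F_u·A_nt = 642 kN → 482 kN.
Bolt shear governs: 403 kN.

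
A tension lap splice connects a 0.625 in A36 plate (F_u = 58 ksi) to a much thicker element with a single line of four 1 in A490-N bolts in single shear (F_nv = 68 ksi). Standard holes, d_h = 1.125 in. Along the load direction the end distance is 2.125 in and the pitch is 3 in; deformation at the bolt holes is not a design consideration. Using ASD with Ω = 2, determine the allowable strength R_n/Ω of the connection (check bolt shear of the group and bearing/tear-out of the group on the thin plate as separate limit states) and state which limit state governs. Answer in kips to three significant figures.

107 kips (bolt shear governs)

Bolt shear: A_b = π·1²/4 = 0.7854 in²; R_n = 68 × 0.7854 × 4 × 1 = 213.6 kips → 213.6 / 2 = 107 kips.
Bearing (1.5 l_c t F_u ≤ 3.0 d t F_u): upper limit = 3.0·1·0.625·58 = 108.8 kips.
  Edge l_c = 2.125 − 1.125/2 = 1.562 → r_n = 84.96 kips; interior l_c = 3 − 1.125 = 1.875 → r_n = 102 kips.
  R_n,bearing = 1·84.96 + 3·102 = 390.8 kips → 390.8 / 2 = 195 kips.
Bolt shear governs: 107 kips.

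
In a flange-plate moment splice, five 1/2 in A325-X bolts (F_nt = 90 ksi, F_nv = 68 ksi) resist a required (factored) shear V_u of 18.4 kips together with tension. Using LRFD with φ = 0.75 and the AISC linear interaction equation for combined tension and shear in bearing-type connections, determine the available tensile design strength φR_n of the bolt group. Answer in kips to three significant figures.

61.8 kips

A_b = π·0.5²/4 = 0.1963 in²; f_rv = 18.4 / (5 × 0.1963) = 18.74 ksi.
F'_nt = 1.3 F_nt − (F_nt / φF_nv) f_rv = 1.3·90 − (90/(0.75·68))·18.74 = 83.93 ksi, capped at F_nt → F'_nt = 83.93 ksi.
R_n = F'_nt · A_b · n = 83.93 × 0.1963 × 5 = 82.39 kips.
Design strength φR_n = 0.75 × 82.39 = 61.8 kips.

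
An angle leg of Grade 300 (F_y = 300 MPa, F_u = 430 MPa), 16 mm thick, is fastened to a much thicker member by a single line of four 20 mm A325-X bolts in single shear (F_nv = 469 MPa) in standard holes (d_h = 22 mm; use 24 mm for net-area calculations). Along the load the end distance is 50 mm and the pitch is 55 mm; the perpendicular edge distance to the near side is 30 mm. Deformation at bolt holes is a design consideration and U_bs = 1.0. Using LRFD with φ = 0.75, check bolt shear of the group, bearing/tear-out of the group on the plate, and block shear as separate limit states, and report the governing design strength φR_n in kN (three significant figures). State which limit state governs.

Bolt shear: A_b = π·20²/4 = 314.2 mm²; R_n = 469 × 314.2 × 4 × 1 / 1000 = 589.4 kN → 0.75 × 589.4 = 442 kN.
Bearing: edge l_c = 39, r_n = 322 kN; interior l_c = 33, r_n = 272.4 kN; R_n = 322 + 3·272.4 = 1139 kN → 854 kN.
Block shear: A_gv = 3440, A_nv = 2096, A_nt = 288 mm²; R_n = min(0.6F_uA_nv, 0.6F_yA_gv) + U_bs·F_u·A_nt = 664.6 kN → 498 kN.
Bolt shear governs: 442 kN.

442 kN (bolt shear governs)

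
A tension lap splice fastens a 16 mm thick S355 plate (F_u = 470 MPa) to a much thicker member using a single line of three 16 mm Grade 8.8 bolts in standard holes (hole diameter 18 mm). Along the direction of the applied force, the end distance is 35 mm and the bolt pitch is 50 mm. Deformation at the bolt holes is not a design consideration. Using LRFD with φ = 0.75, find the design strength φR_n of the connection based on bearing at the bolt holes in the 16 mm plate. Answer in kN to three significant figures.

Per bolt r_n = 1.5 l_c t F_u ≤ 3.0 d t F_u; upper limit = 3.0 × 16 × 16 × 470 / 1000 = 361 kN.
Edge bolt: l_c = 35 − 18/2 = 26 mm → 1.5 × 26 × 16 × 470 / 1000 = 293.3 → r_n = 293.3 kN.
Interior bolts: l_c = 50 − 18 = 32 mm → 1.5 × 32 × 16 × 470 / 1000 = 361 → r_n = 361 kN.
R_n = 1 × 293.3 + 2 × 361 = 1015 kN.
Design strength φR_n = 0.75 × 1015 = 761 kN.

761 kN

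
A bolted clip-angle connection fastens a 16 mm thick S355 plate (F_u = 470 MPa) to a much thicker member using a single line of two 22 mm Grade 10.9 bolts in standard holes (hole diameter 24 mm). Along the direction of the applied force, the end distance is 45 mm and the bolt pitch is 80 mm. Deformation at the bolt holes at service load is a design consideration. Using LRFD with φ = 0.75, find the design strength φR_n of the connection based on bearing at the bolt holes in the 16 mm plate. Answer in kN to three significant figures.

Per bolt r_n = 1.2 l_c t F_u ≤ 2.4 d t F_u; upper limit = 2.4 × 22 × 16 × 470 / 1000 = 397.1 kN.
Edge bolt: l_c = 45 − 24/2 = 33 mm → 1.2 × 33 × 16 × 470 / 1000 = 297.8 → r_n = 297.8 kN.
Interior bolts: l_c = 80 − 24 = 56 mm → 1.2 × 56 × 16 × 470 / 1000 = 505.3 → r_n = 397.1 kN.
R_n = 1 × 297.8 + 1 × 397.1 = 694.8 kN.
Design strength φR_n = 0.75 × 694.8 = 521 kN.

521 kN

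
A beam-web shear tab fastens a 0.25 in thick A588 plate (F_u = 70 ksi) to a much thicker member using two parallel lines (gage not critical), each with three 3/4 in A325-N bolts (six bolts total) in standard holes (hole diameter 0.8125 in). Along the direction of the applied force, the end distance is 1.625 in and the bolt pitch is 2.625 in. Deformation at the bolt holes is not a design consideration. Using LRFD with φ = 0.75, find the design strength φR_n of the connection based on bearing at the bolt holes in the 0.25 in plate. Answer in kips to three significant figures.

Per bolt r_n = 1.5 l_c t F_u ≤ 3.0 d t F_u; upper limit = 3.0 × 0.75 × 0.25 × 70 = 39.38 kips.
Edge bolt: l_c = 1.625 − 0.8125/2 = 1.219 in → 1.5 × 1.219 × 0.25 × 70 = 31.99 → r_n = 31.99 kips.
Interior bolts: l_c = 2.625 − 0.8125 = 1.812 in → 1.5 × 1.812 × 0.25 × 70 = 47.58 → r_n = 39.38 kips.
R_n = 2 × 31.99 + 4 × 39.38 = 221.5 kips.
Design strength φR_n = 0.75 × 221.5 = 166 kips.

166 kips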